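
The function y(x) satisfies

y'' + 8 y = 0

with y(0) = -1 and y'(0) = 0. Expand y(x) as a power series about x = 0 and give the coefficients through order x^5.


Ansatz: y(x) = sum_{n>=0} a_n x^n, so y'(x) = sum_{n>=1} n a_n x^(n-1) and y''(x) = sum_{n>=2} n(n-1) a_n x^(n-2).
Substitute into P(x) y'' + Q(x) y' + R(x) y = 0 with P(x) = 1, Q(x) = 0, R(x) = 8, and match powers of x.
Initial conditions: a_0 = -1, a_1 = 0.
Setting the coefficient of each power of x to zero and solving order by order (substituting the coefficients already found):
  x^0: 2 a_2 + 8 a_0 = 0  ->  2 a_2 = -8 a_0 = 8  ->  a_2 = 4
  x^1: 6 a_3 + 8 a_1 = 0  ->  6 a_3 = -8 a_1 = 0  ->  a_3 = 0
  x^2: 12 a_4 + 8 a_2 = 0  ->  12 a_4 = -8 a_2 = -32  ->  a_4 = -8/3
  x^3: 20 a_5 + 8 a_3 = 0  ->  20 a_5 = -8 a_3 = 0  ->  a_5 = 0
Truncated series: y(x) = -1 + 4 x^2 - (8/3) x^4 + O(x^6).

a_0 = -1; a_1 = 0; a_2 = 4; a_3 = 0; a_4 = -8/3; a_5 = 0


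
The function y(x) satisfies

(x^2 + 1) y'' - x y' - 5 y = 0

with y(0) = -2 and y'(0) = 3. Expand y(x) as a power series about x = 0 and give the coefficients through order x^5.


Ansatz: y(x) = sum_{n>=0} a_n x^n, so y'(x) = sum_{n>=1} n a_n x^(n-1) and y''(x) = sum_{n>=2} n(n-1) a_n x^(n-2).
Substitute into P(x) y'' + Q(x) y' + R(x) y = 0 with P(x) = x^2 + 1, Q(x) = -x, R(x) = -5, and match powers of x.
Initial conditions: a_0 = -2, a_1 = 3.
Setting the coefficient of each power of x to zero and solving order by order (substituting the coefficients already found):
  x^0: 2 a_2 - 5 a_0 = 0  ->  2 a_2 = 5 a_0 = -10  ->  a_2 = -5
  x^1: 6 a_3 - 6 a_1 = 0  ->  6 a_3 = 6 a_1 = 18  ->  a_3 = 3
  x^2: 12 a_4 - 5 a_2 = 0  ->  12 a_4 = 5 a_2 = -25  ->  a_4 = -25/12
  x^3: 20 a_5 - 2 a_3 = 0  ->  20 a_5 = 2 a_3 = 6  ->  a_5 = 3/10
Truncated series: y(x) = -2 + 3 x - 5 x^2 + 3 x^3 - (25/12) x^4 + (3/10) x^5 + O(x^6).

a_0 = -2; a_1 = 3; a_2 = -5; a_3 = 3; a_4 = -25/12; a_5 = 3/10


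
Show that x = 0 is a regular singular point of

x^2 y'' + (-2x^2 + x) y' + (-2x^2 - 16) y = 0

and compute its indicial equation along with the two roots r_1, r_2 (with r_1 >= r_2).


Divide by x^2 to reach normal form y'' + P_1(x) y' + P_2(x) y = 0 with P_1(x) = -2 + 1/x and P_2(x) = -2 - 16/x^2.
x = 0 is a singular point because the y'-coefficient -2 + 1/x has a pole at x = 0 and the y-coefficient -2 - 16/x^2 has a pole at x = 0.
It is a regular singular point because x P_1(x) = p(x) = 1 - 2x and x^2 P_2(x) = q(x) = -2x^2 - 16 are polynomials, hence analytic at x = 0.
p(0) = 1,  q(0) = -16.
Indicial equation: r(r-1) + p(0) r + q(0) = 0, i.e. r^2 + (p(0) - 1) r + q(0) = 0, i.e. r^2 - 16 = 0.
Discriminant: (0)^2 - 4(-16) = 64, so r = (0 ± 8)/2.
Solving: r_1 = 4, r_2 = -4.

indicial: r^2 - 16 = 0; roots r_1 = 4, r_2 = -4


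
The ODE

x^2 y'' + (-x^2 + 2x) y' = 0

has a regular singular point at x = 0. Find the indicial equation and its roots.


Divide by x^2 to reach normal form y'' + P_1(x) y' + P_2(x) y = 0 with P_1(x) = -1 + 2/x and P_2(x) = 0.
x = 0 is a singular point because the y'-coefficient -1 + 2/x has a pole at x = 0.
It is a regular singular point because x P_1(x) = p(x) = 2 - x and x^2 P_2(x) = q(x) = 0 are polynomials, hence analytic at x = 0.
p(0) = 2,  q(0) = 0.
Indicial equation: r(r-1) + p(0) r + q(0) = 0, i.e. r^2 + (p(0) - 1) r + q(0) = 0, i.e. r^2 + 1 r = 0.
Discriminant: (1)^2 - 4(0) = 1, so r = (-1 ± 1)/2.
Solving: r_1 = 0, r_2 = -1.

indicial: r^2 + 1 r = 0; roots r_1 = 0, r_2 = -1


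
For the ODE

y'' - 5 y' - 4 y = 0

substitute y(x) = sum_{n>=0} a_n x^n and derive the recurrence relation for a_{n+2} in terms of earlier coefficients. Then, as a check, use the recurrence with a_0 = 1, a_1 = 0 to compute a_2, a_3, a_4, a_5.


Substitute y = sum_n a_n x^n.
y''(x) has coefficient (n+2)(n+1) a_{n+2} at x^n;
-5 y'(x) has coefficient -5 (n+1) a_{n+1} at x^n;
-4 y(x) has coefficient -4 a_n at x^n.
Matching x^n: (n+2)(n+1) a_{n+2} - 5 (n+1) a_{n+1} - 4 a_n = 0.
Thus a_{n+2} = [5 (n+1) a_{n+1} + 4 a_n] / ((n+1)(n+2)).

Check with a_0 = 1, a_1 = 0 (apply the recurrence for n = 0, 1, 2, 3): a_0 = 1, a_1 = 0, a_2 = 2, a_3 = 10/3, a_4 = 29/6, a_5 = 11/2.

a_(n+2) = [5 (n+1) a_(n+1) + 4 a_n] / ((n+1)(n+2)); check: a_0 = 1, a_1 = 0, a_2 = 2, a_3 = 10/3, a_4 = 29/6, a_5 = 11/2


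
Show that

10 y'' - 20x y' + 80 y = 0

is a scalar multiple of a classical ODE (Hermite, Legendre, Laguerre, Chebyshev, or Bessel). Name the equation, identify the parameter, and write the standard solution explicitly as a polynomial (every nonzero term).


All three coefficients share the factor 10; dividing through by 10 gives  y'' - 2x y' + 8 y = 0.
This matches the Hermite equation y'' - 2x y' + 2n y = 0 with 2n = 8, so n = 4; the polynomial solution is H_4(x).
With y = sum_k a_k x^k, matching x^k gives (k+2)(k+1) a_{k+2} = 2(k - n) a_k = 2(k - 4) a_k. The right side vanishes at k = 4, so the series with the parity of 4 terminates at degree 4.
Standard normalization: leading coefficient of H_n is 2^n, so a_4 = 2^4 = 16. Work downward with a_k = (k+1)(k+2) a_{k+2} / (2(k - n)):
  a_2 = (3)(4)(16) / (2(2 - 4)) = 192/(-4) = -48
  a_0 = (1)(2)(-48) / (2(0 - 4)) = -96/(-8) = 12
Hence H_4(x) = 16 x^4 - 48 x^2 + 12.

H_4(x); series = 16 x^4 - 48 x^2 + 12


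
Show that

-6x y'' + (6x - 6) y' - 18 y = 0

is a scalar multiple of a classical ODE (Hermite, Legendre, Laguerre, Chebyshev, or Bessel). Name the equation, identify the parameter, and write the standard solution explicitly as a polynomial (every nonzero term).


All three coefficients share the factor -6; dividing through by -6 gives  x y'' + (1 - x) y' + 3 y = 0.
This matches the Laguerre equation x y'' + (1 - x) y' + n y = 0 with n = 3; the polynomial solution is L_3(x).
With y = sum_k a_k x^k, matching x^k gives (k+1)k a_{k+1} + (k+1) a_{k+1} - k a_k + n a_k = 0, i.e. (k+1)^2 a_{k+1} = (k - n) a_k = (k - 3) a_k. The right side vanishes at k = 3, so the series terminates at degree 3.
Standard normalization L_n(0) = 1 gives a_0 = 1. Work upward with a_{k+1} = (k - 3) a_k / (k+1)^2:
  a_1 = (0 - 3)(1) / 1^2 = -3/1 = -3
  a_2 = (1 - 3)(-3) / 2^2 = 6/4 = 3/2
  a_3 = (2 - 3)(3/2) / 3^2 = (-3/2)/9 = -1/6
Hence L_3(x) = -x^3/6 + 3 x^2/2 - 3 x + 1.

L_3(x); series = -x^3/6 + 3 x^2/2 - 3 x + 1


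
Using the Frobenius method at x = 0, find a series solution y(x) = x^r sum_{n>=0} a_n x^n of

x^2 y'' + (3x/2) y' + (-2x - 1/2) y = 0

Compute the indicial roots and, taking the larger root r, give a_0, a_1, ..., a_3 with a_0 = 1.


Write in Frobenius form y'' + (p(x)/x) y' + (q(x)/x^2) y = 0:
  p(x) = 3/2,  q(x) = -2x - 1/2.
Indicial equation: r(r-1) + (3/2) r + (-1/2) = 0 -> roots r_1 = 1/2, r_2 = -1.
Take r = r_1 = 1/2. Let y(x) = x^r sum_{n>=0} a_n x^n with a_0 = 1.
Substitute y = x^r sum a_n x^n and match x^{r+n}. The recurrence is
  D(n) a_n - 2 a_{n-1} = 0,  where D(n) = (r+n)(r+n-1) + (3/2)(r+n) + (-1/2).
  a_n = 2 / D(n) * a_{n-1}.
Since the indicial polynomial factors as (r - r_1)(r - r_2), D(n) = (r_1 + n - r_1)(r_1 + n - r_2) = n(n + 3/2).
Evaluating step by step (a_0 = 1):
  n = 1: D(1) = 1(1 + 3/2) = 5/2; numerator = 2(1) = 2; a_1 = (2)/(5/2) = 4/5
  n = 2: D(2) = 2(2 + 3/2) = 7; numerator = 2(4/5) = 8/5; a_2 = (8/5)/(7) = 8/35
  n = 3: D(3) = 3(3 + 3/2) = 27/2; numerator = 2(8/35) = 16/35; a_3 = (16/35)/(27/2) = 32/945

r = 1/2; a_0 = 1; a_1 = 4/5; a_2 = 8/35; a_3 = 32/945


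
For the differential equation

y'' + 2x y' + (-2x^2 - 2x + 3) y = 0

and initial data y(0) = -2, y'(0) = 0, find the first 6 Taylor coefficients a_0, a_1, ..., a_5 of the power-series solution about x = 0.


Ansatz: y(x) = sum_{n>=0} a_n x^n, so y'(x) = sum_{n>=1} n a_n x^(n-1) and y''(x) = sum_{n>=2} n(n-1) a_n x^(n-2).
Substitute into P(x) y'' + Q(x) y' + R(x) y = 0 with P(x) = 1, Q(x) = 2x, R(x) = -2x^2 - 2x + 3, and match powers of x.
Initial conditions: a_0 = -2, a_1 = 0.
Setting the coefficient of each power of x to zero and solving order by order (substituting the coefficients already found):
  x^0: 2 a_2 + 3 a_0 = 0  ->  2 a_2 = -3 a_0 = 6  ->  a_2 = 3
  x^1: 6 a_3 + 5 a_1 - 2 a_0 = 0  ->  6 a_3 = -5 a_1 + 2 a_0 = -4  ->  a_3 = -2/3
  x^2: 12 a_4 + 7 a_2 - 2 a_1 - 2 a_0 = 0  ->  12 a_4 = -7 a_2 + 2 a_1 + 2 a_0 = -25  ->  a_4 = -25/12
  x^3: 20 a_5 + 9 a_3 - 2 a_2 - 2 a_1 = 0  ->  20 a_5 = -9 a_3 + 2 a_2 + 2 a_1 = 12  ->  a_5 = 3/5
Truncated series: y(x) = -2 + 3 x^2 - (2/3) x^3 - (25/12) x^4 + (3/5) x^5 + O(x^6).

a_0 = -2; a_1 = 0; a_2 = 3; a_3 = -2/3; a_4 = -25/12; a_5 = 3/5


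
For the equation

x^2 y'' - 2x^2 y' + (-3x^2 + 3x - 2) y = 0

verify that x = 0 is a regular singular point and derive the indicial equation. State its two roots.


Divide by x^2 to reach normal form y'' + P_1(x) y' + P_2(x) y = 0 with P_1(x) = -2 and P_2(x) = -3 + 3/x - 2/x^2.
x = 0 is a singular point because the y-coefficient -3 + 3/x - 2/x^2 has a pole at x = 0.
It is a regular singular point because x P_1(x) = p(x) = -2x and x^2 P_2(x) = q(x) = -3x^2 + 3x - 2 are polynomials, hence analytic at x = 0.
p(0) = 0,  q(0) = -2.
Indicial equation: r(r-1) + p(0) r + q(0) = 0, i.e. r^2 + (p(0) - 1) r + q(0) = 0, i.e. r^2 - 1 r - 2 = 0.
Discriminant: (-1)^2 - 4(-2) = 9, so r = (1 ± 3)/2.
Solving: r_1 = 2, r_2 = -1.

indicial: r^2 - 1 r - 2 = 0; roots r_1 = 2, r_2 = -1


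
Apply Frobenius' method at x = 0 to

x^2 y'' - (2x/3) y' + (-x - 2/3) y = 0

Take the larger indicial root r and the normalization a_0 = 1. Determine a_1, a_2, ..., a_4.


Write in Frobenius form y'' + (p(x)/x) y' + (q(x)/x^2) y = 0:
  p(x) = -2/3,  q(x) = -x - 2/3.
Indicial equation: r(r-1) + (-2/3) r + (-2/3) = 0 -> roots r_1 = 2, r_2 = -1/3.
Take r = r_1 = 2. Let y(x) = x^r sum_{n>=0} a_n x^n with a_0 = 1.
Substitute y = x^r sum a_n x^n and match x^{r+n}. The recurrence is
  D(n) a_n - 1 a_{n-1} = 0,  where D(n) = (r+n)(r+n-1) + (-2/3)(r+n) + (-2/3).
  a_n = 1 / D(n) * a_{n-1}.
Since the indicial polynomial factors as (r - r_1)(r - r_2), D(n) = (r_1 + n - r_1)(r_1 + n - r_2) = n(n + 7/3).
Evaluating step by step (a_0 = 1):
  n = 1: D(1) = 1(1 + 7/3) = 10/3; numerator = 1(1) = 1; a_1 = (1)/(10/3) = 3/10
  n = 2: D(2) = 2(2 + 7/3) = 26/3; numerator = 1(3/10) = 3/10; a_2 = (3/10)/(26/3) = 9/260
  n = 3: D(3) = 3(3 + 7/3) = 16; numerator = 1(9/260) = 9/260; a_3 = (9/260)/(16) = 9/4160
  n = 4: D(4) = 4(4 + 7/3) = 76/3; numerator = 1(9/4160) = 9/4160; a_4 = (9/4160)/(76/3) = 27/316160

r = 2; a_0 = 1; a_1 = 3/10; a_2 = 9/260; a_3 = 9/4160; a_4 = 27/316160


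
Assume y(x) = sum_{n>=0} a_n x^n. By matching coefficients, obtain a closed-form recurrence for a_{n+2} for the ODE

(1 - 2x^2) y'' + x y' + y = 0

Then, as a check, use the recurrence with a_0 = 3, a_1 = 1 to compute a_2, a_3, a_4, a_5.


Substitute y = sum_n a_n x^n.
(1 - 2 x^2) y'' contributes (n+2)(n+1) a_{n+2} - 2 n(n-1) a_n at x^n.
x y'(x) contributes n a_n at x^n.
y(x) contributes 1 a_n at x^n.
Matching x^n: (n+2)(n+1) a_{n+2} + (-2 n(n-1) + n + 1) a_n = 0.
Thus a_{n+2} = (2 n(n-1) - n - 1) / ((n+1)(n+2)) * a_n.

Check with a_0 = 3, a_1 = 1 (apply the recurrence for n = 0, 1, 2, 3): a_0 = 3, a_1 = 1, a_2 = -3/2, a_3 = -1/3, a_4 = -1/8, a_5 = -2/15.

a_(n+2) = (2 n(n-1) - n - 1) / ((n+1)(n+2)) * a_n; check: a_0 = 3, a_1 = 1, a_2 = -3/2, a_3 = -1/3, a_4 = -1/8, a_5 = -2/15


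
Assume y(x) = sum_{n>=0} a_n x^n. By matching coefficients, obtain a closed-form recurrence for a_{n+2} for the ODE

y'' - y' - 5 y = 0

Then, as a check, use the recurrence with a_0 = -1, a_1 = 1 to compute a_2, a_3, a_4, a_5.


Substitute y = sum_n a_n x^n.
y''(x) has coefficient (n+2)(n+1) a_{n+2} at x^n;
-y'(x) has coefficient -(n+1) a_{n+1} at x^n;
-5 y(x) has coefficient -5 a_n at x^n.
Matching x^n: (n+2)(n+1) a_{n+2} - (n+1) a_{n+1} - 5 a_n = 0.
Thus a_{n+2} = [(n+1) a_{n+1} + 5 a_n] / ((n+1)(n+2)).

Check with a_0 = -1, a_1 = 1 (apply the recurrence for n = 0, 1, 2, 3): a_0 = -1, a_1 = 1, a_2 = -2, a_3 = 1/6, a_4 = -19/24, a_5 = -7/60.

a_(n+2) = [(n+1) a_(n+1) + 5 a_n] / ((n+1)(n+2)); check: a_0 = -1, a_1 = 1, a_2 = -2, a_3 = 1/6, a_4 = -19/24, a_5 = -7/60


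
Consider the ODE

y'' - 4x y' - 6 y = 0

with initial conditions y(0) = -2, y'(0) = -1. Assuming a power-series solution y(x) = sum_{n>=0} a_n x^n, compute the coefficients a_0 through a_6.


Ansatz: y(x) = sum_{n>=0} a_n x^n, so y'(x) = sum_{n>=1} n a_n x^(n-1) and y''(x) = sum_{n>=2} n(n-1) a_n x^(n-2).
Substitute into P(x) y'' + Q(x) y' + R(x) y = 0 with P(x) = 1, Q(x) = -4x, R(x) = -6, and match powers of x.
Initial conditions: a_0 = -2, a_1 = -1.
Setting the coefficient of each power of x to zero and solving order by order (substituting the coefficients already found):
  x^0: 2 a_2 - 6 a_0 = 0  ->  2 a_2 = 6 a_0 = -12  ->  a_2 = -6
  x^1: 6 a_3 - 10 a_1 = 0  ->  6 a_3 = 10 a_1 = -10  ->  a_3 = -5/3
  x^2: 12 a_4 - 14 a_2 = 0  ->  12 a_4 = 14 a_2 = -84  ->  a_4 = -7
  x^3: 20 a_5 - 18 a_3 = 0  ->  20 a_5 = 18 a_3 = -30  ->  a_5 = -3/2
  x^4: 30 a_6 - 22 a_4 = 0  ->  30 a_6 = 22 a_4 = -154  ->  a_6 = -77/15
Truncated series: y(x) = -2 - x - 6 x^2 - (5/3) x^3 - 7 x^4 - (3/2) x^5 - (77/15) x^6 + O(x^7).

a_0 = -2; a_1 = -1; a_2 = -6; a_3 = -5/3; a_4 = -7; a_5 = -3/2; a_6 = -77/15


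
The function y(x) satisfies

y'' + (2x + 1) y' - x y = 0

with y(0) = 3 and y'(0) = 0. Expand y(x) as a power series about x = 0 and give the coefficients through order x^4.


Ansatz: y(x) = sum_{n>=0} a_n x^n, so y'(x) = sum_{n>=1} n a_n x^(n-1) and y''(x) = sum_{n>=2} n(n-1) a_n x^(n-2).
Substitute into P(x) y'' + Q(x) y' + R(x) y = 0 with P(x) = 1, Q(x) = 2x + 1, R(x) = -x, and match powers of x.
Initial conditions: a_0 = 3, a_1 = 0.
Setting the coefficient of each power of x to zero and solving order by order (substituting the coefficients already found):
  x^0: 2 a_2 + a_1 = 0  ->  2 a_2 = -a_1 = 0  ->  a_2 = 0
  x^1: 6 a_3 + 2 a_2 + 2 a_1 - a_0 = 0  ->  6 a_3 = -2 a_2 - 2 a_1 + a_0 = 3  ->  a_3 = 1/2
  x^2: 12 a_4 + 3 a_3 + 4 a_2 - a_1 = 0  ->  12 a_4 = -3 a_3 - 4 a_2 + a_1 = -3/2  ->  a_4 = -1/8
Truncated series: y(x) = 3 + (1/2) x^3 - (1/8) x^4 + O(x^5).

a_0 = 3; a_1 = 0; a_2 = 0; a_3 = 1/2; a_4 = -1/8


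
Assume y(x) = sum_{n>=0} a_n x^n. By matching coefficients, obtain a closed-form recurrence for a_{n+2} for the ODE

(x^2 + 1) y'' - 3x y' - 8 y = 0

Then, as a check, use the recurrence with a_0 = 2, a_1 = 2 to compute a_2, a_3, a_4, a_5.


Substitute y = sum_n a_n x^n.
(1 + 1 x^2) y'' contributes (n+2)(n+1) a_{n+2} + n(n-1) a_n at x^n.
-3 x y'(x) contributes -3 n a_n at x^n.
-8 y(x) contributes -8 a_n at x^n.
Matching x^n: (n+2)(n+1) a_{n+2} + (n(n-1) - 3 n - 8) a_n = 0.
Thus a_{n+2} = (-n(n-1) + 3 n + 8) / ((n+1)(n+2)) * a_n.

Check with a_0 = 2, a_1 = 2 (apply the recurrence for n = 0, 1, 2, 3): a_0 = 2, a_1 = 2, a_2 = 8, a_3 = 11/3, a_4 = 8, a_5 = 121/60.

a_(n+2) = (-n(n-1) + 3 n + 8) / ((n+1)(n+2)) * a_n; check: a_0 = 2, a_1 = 2, a_2 = 8, a_3 = 11/3, a_4 = 8, a_5 = 121/60


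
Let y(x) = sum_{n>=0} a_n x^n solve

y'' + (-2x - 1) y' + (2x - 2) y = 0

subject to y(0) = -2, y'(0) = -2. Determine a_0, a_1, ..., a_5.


Ansatz: y(x) = sum_{n>=0} a_n x^n, so y'(x) = sum_{n>=1} n a_n x^(n-1) and y''(x) = sum_{n>=2} n(n-1) a_n x^(n-2).
Substitute into P(x) y'' + Q(x) y' + R(x) y = 0 with P(x) = 1, Q(x) = -2x - 1, R(x) = 2x - 2, and match powers of x.
Initial conditions: a_0 = -2, a_1 = -2.
Setting the coefficient of each power of x to zero and solving order by order (substituting the coefficients already found):
  x^0: 2 a_2 - a_1 - 2 a_0 = 0  ->  2 a_2 = a_1 + 2 a_0 = -6  ->  a_2 = -3
  x^1: 6 a_3 - 2 a_2 - 4 a_1 + 2 a_0 = 0  ->  6 a_3 = 2 a_2 + 4 a_1 - 2 a_0 = -10  ->  a_3 = -5/3
  x^2: 12 a_4 - 3 a_3 - 6 a_2 + 2 a_1 = 0  ->  12 a_4 = 3 a_3 + 6 a_2 - 2 a_1 = -19  ->  a_4 = -19/12
  x^3: 20 a_5 - 4 a_4 - 8 a_3 + 2 a_2 = 0  ->  20 a_5 = 4 a_4 + 8 a_3 - 2 a_2 = -41/3  ->  a_5 = -41/60
Truncated series: y(x) = -2 - 2 x - 3 x^2 - (5/3) x^3 - (19/12) x^4 - (41/60) x^5 + O(x^6).

a_0 = -2; a_1 = -2; a_2 = -3; a_3 = -5/3; a_4 = -19/12; a_5 = -41/60


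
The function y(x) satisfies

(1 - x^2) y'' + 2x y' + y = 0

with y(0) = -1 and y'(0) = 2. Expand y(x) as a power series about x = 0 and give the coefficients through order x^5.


Ansatz: y(x) = sum_{n>=0} a_n x^n, so y'(x) = sum_{n>=1} n a_n x^(n-1) and y''(x) = sum_{n>=2} n(n-1) a_n x^(n-2).
Substitute into P(x) y'' + Q(x) y' + R(x) y = 0 with P(x) = 1 - x^2, Q(x) = 2x, R(x) = 1, and match powers of x.
Initial conditions: a_0 = -1, a_1 = 2.
Setting the coefficient of each power of x to zero and solving order by order (substituting the coefficients already found):
  x^0: 2 a_2 + a_0 = 0  ->  2 a_2 = -a_0 = 1  ->  a_2 = 1/2
  x^1: 6 a_3 + 3 a_1 = 0  ->  6 a_3 = -3 a_1 = -6  ->  a_3 = -1
  x^2: 12 a_4 + 3 a_2 = 0  ->  12 a_4 = -3 a_2 = -3/2  ->  a_4 = -1/8
  x^3: 20 a_5 + a_3 = 0  ->  20 a_5 = -a_3 = 1  ->  a_5 = 1/20
Truncated series: y(x) = -1 + 2 x + (1/2) x^2 - x^3 - (1/8) x^4 + (1/20) x^5 + O(x^6).

a_0 = -1; a_1 = 2; a_2 = 1/2; a_3 = -1; a_4 = -1/8; a_5 = 1/20


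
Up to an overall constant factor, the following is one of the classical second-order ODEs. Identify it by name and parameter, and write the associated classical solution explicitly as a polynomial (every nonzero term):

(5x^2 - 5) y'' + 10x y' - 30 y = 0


All three coefficients share the factor -5; dividing through by -5 gives  (1 - x^2) y'' - 2x y' + 6 y = 0.
This matches the Legendre equation (1 - x^2) y'' - 2x y' + n(n+1) y = 0 (note the -2x y' term) with n(n+1) = 6, so n = 2; the polynomial solution is P_2(x).
With y = sum_k a_k x^k, matching x^k gives (k+2)(k+1) a_{k+2} = [k(k+1) - n(n+1)] a_k = (k - 2)(k + 3) a_k. The right side vanishes at k = 2, so the series with the parity of 2 terminates at degree 2.
Standard normalization (P_n(1) = 1): leading coefficient (2n)!/(2^n (n!)^2) = 24/(4*4) = 3/2, so a_2 = 3/2. Work downward with a_k = (k+1)(k+2) a_{k+2} / ((k - 2)(k + 3)):
  a_0 = (1)(2)(3/2) / ((0 - 2)(0 + 3)) = 3/(-6) = -1/2
Hence P_2(x) = 3 x^2/2 - 1/2.

P_2(x); series = 3 x^2/2 - 1/2


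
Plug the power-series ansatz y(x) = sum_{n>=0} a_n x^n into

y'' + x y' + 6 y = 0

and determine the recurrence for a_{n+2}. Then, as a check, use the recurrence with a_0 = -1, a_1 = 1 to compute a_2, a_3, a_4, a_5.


Substitute y = sum_n a_n x^n.
y''(x) has coefficient (n+2)(n+1) a_{n+2} at x^n;
x y'(x) has coefficient n a_n at x^n (shift);
6 y(x) has coefficient 6 a_n at x^n.
Matching x^n: (n+2)(n+1) a_{n+2} + (n + 6) a_n = 0.
Thus a_{n+2} = (-n - 6) / ((n+1)(n+2)) * a_n.

Check with a_0 = -1, a_1 = 1 (apply the recurrence for n = 0, 1, 2, 3): a_0 = -1, a_1 = 1, a_2 = 3, a_3 = -7/6, a_4 = -2, a_5 = 21/40.

a_(n+2) = (-n - 6) / ((n+1)(n+2)) * a_n; check: a_0 = -1, a_1 = 1, a_2 = 3, a_3 = -7/6, a_4 = -2, a_5 = 21/40


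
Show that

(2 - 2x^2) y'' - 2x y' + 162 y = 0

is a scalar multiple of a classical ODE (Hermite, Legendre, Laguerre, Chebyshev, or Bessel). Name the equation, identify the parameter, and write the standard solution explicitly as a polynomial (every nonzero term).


All three coefficients share the factor 2; dividing through by 2 gives  (1 - x^2) y'' - x y' + 81 y = 0.
This matches the Chebyshev equation (1 - x^2) y'' - x y' + n^2 y = 0 (note the -x y' term, not -2x y') with n^2 = 81, so n = 9; the polynomial solution is T_9(x).
With y = sum_k a_k x^k, matching x^k gives (k+2)(k+1) a_{k+2} = (k^2 - n^2) a_k = (k - 9)(k + 9) a_k. The right side vanishes at k = 9, so the series with the parity of 9 terminates at degree 9.
Standard normalization: leading coefficient of T_n is 2^(n-1), so a_9 = 2^8 = 256. Work downward with a_k = (k+1)(k+2) a_{k+2} / ((k - 9)(k + 9)):
  a_7 = (8)(9)(256) / ((7 - 9)(7 + 9)) = 18432/(-32) = -576
  a_5 = (6)(7)(-576) / ((5 - 9)(5 + 9)) = -24192/(-56) = 432
  a_3 = (4)(5)(432) / ((3 - 9)(3 + 9)) = 8640/(-72) = -120
  a_1 = (2)(3)(-120) / ((1 - 9)(1 + 9)) = -720/(-80) = 9
Hence T_9(x) = 256 x^9 - 576 x^7 + 432 x^5 - 120 x^3 + 9 x.

T_9(x); series = 256 x^9 - 576 x^7 + 432 x^5 - 120 x^3 + 9 x


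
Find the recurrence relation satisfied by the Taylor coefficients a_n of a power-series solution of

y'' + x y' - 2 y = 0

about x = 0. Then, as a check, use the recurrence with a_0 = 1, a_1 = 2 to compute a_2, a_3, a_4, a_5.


Substitute y = sum_n a_n x^n.
y''(x) has coefficient (n+2)(n+1) a_{n+2} at x^n;
x y'(x) has coefficient n a_n at x^n (shift);
-2 y(x) has coefficient -2 a_n at x^n.
Matching x^n: (n+2)(n+1) a_{n+2} + (n - 2) a_n = 0.
Thus a_{n+2} = (-n + 2) / ((n+1)(n+2)) * a_n.

Check with a_0 = 1, a_1 = 2 (apply the recurrence for n = 0, 1, 2, 3): a_0 = 1, a_1 = 2, a_2 = 1, a_3 = 1/3, a_4 = 0, a_5 = -1/60.

a_(n+2) = (-n + 2) / ((n+1)(n+2)) * a_n; check: a_0 = 1, a_1 = 2, a_2 = 1, a_3 = 1/3, a_4 = 0, a_5 = -1/60


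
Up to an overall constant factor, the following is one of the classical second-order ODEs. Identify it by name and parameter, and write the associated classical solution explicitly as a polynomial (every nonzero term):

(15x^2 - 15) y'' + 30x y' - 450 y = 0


All three coefficients share the factor -15; dividing through by -15 gives  (1 - x^2) y'' - 2x y' + 30 y = 0.
This matches the Legendre equation (1 - x^2) y'' - 2x y' + n(n+1) y = 0 (note the -2x y' term) with n(n+1) = 30, so n = 5; the polynomial solution is P_5(x).
With y = sum_k a_k x^k, matching x^k gives (k+2)(k+1) a_{k+2} = [k(k+1) - n(n+1)] a_k = (k - 5)(k + 6) a_k. The right side vanishes at k = 5, so the series with the parity of 5 terminates at degree 5.
Standard normalization (P_n(1) = 1): leading coefficient (2n)!/(2^n (n!)^2) = 3628800/(32*14400) = 63/8, so a_5 = 63/8. Work downward with a_k = (k+1)(k+2) a_{k+2} / ((k - 5)(k + 6)):
  a_3 = (4)(5)(63/8) / ((3 - 5)(3 + 6)) = (315/2)/(-18) = -35/4
  a_1 = (2)(3)(-35/4) / ((1 - 5)(1 + 6)) = (-105/2)/(-28) = 15/8
Hence P_5(x) = 63 x^5/8 - 35 x^3/4 + 15 x/8.

P_5(x); series = 63 x^5/8 - 35 x^3/4 + 15 x/8


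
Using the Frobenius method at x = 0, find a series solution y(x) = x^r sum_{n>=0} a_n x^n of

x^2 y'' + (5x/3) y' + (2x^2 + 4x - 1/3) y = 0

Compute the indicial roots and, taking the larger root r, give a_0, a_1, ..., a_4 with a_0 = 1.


Write in Frobenius form y'' + (p(x)/x) y' + (q(x)/x^2) y = 0:
  p(x) = 5/3,  q(x) = 2x^2 + 4x - 1/3.
Indicial equation: r(r-1) + (5/3) r + (-1/3) = 0 -> roots r_1 = 1/3, r_2 = -1.
Take r = r_1 = 1/3. Let y(x) = x^r sum_{n>=0} a_n x^n with a_0 = 1.
Substitute y = x^r sum a_n x^n and match x^{r+n}. The recurrence is
  D(n) a_n + 4 a_{n-1} + 2 a_{n-2} = 0,  where D(n) = (r+n)(r+n-1) + (5/3)(r+n) + (-1/3).
  a_n = [-4 a_{n-1} - 2 a_{n-2}] / D(n).
Since the indicial polynomial factors as (r - r_1)(r - r_2), D(n) = (r_1 + n - r_1)(r_1 + n - r_2) = n(n + 4/3).
Evaluating step by step (a_0 = 1):
  n = 1: D(1) = 1(1 + 4/3) = 7/3; numerator = -4(1) = -4; a_1 = (-4)/(7/3) = -12/7
  n = 2: D(2) = 2(2 + 4/3) = 20/3; numerator = -4(-12/7) - 2(1) = 34/7; a_2 = (34/7)/(20/3) = 51/70
  n = 3: D(3) = 3(3 + 4/3) = 13; numerator = -4(51/70) - 2(-12/7) = 18/35; a_3 = (18/35)/(13) = 18/455
  n = 4: D(4) = 4(4 + 4/3) = 64/3; numerator = -4(18/455) - 2(51/70) = -21/13; a_4 = (-21/13)/(64/3) = -63/832

r = 1/3; a_0 = 1; a_1 = -12/7; a_2 = 51/70; a_3 = 18/455; a_4 = -63/832


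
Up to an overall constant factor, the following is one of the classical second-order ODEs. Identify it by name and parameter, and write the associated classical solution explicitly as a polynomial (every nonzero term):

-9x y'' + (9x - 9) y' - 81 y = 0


All three coefficients share the factor -9; dividing through by -9 gives  x y'' + (1 - x) y' + 9 y = 0.
This matches the Laguerre equation x y'' + (1 - x) y' + n y = 0 with n = 9; the polynomial solution is L_9(x).
With y = sum_k a_k x^k, matching x^k gives (k+1)k a_{k+1} + (k+1) a_{k+1} - k a_k + n a_k = 0, i.e. (k+1)^2 a_{k+1} = (k - n) a_k = (k - 9) a_k. The right side vanishes at k = 9, so the series terminates at degree 9.
Standard normalization L_n(0) = 1 gives a_0 = 1. Work upward with a_{k+1} = (k - 9) a_k / (k+1)^2:
  a_1 = (0 - 9)(1) / 1^2 = -9/1 = -9
  a_2 = (1 - 9)(-9) / 2^2 = 72/4 = 18
  a_3 = (2 - 9)(18) / 3^2 = -126/9 = -14
  a_4 = (3 - 9)(-14) / 4^2 = 84/16 = 21/4
  a_5 = (4 - 9)(21/4) / 5^2 = (-105/4)/25 = -21/20
  a_6 = (5 - 9)(-21/20) / 6^2 = (21/5)/36 = 7/60
  a_7 = (6 - 9)(7/60) / 7^2 = (-7/20)/49 = -1/140
  a_8 = (7 - 9)(-1/140) / 8^2 = (1/70)/64 = 1/4480
  a_9 = (8 - 9)(1/4480) / 9^2 = (-1/4480)/81 = -1/362880
Hence L_9(x) = -x^9/362880 + x^8/4480 - x^7/140 + 7 x^6/60 - 21 x^5/20 + 21 x^4/4 - 14 x^3 + 18 x^2 - 9 x + 1.

L_9(x); series = -x^9/362880 + x^8/4480 - x^7/140 + 7 x^6/60 - 21 x^5/20 + 21 x^4/4 - 14 x^3 + 18 x^2 - 9 x + 1


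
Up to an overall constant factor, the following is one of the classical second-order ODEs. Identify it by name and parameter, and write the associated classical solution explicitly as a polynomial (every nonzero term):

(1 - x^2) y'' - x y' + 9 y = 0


The equation is already in a standard form:  (1 - x^2) y'' - x y' + 9 y = 0.
This matches the Chebyshev equation (1 - x^2) y'' - x y' + n^2 y = 0 (note the -x y' term, not -2x y') with n^2 = 9, so n = 3; the polynomial solution is T_3(x).
With y = sum_k a_k x^k, matching x^k gives (k+2)(k+1) a_{k+2} = (k^2 - n^2) a_k = (k - 3)(k + 3) a_k. The right side vanishes at k = 3, so the series with the parity of 3 terminates at degree 3.
Standard normalization: leading coefficient of T_n is 2^(n-1), so a_3 = 2^2 = 4. Work downward with a_k = (k+1)(k+2) a_{k+2} / ((k - 3)(k + 3)):
  a_1 = (2)(3)(4) / ((1 - 3)(1 + 3)) = 24/(-8) = -3
Hence T_3(x) = 4 x^3 - 3 x.

T_3(x); series = 4 x^3 - 3 x


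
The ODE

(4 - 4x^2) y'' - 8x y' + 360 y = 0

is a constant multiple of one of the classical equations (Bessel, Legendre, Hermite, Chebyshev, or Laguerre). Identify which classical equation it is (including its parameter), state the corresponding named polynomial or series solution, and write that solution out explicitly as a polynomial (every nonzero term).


All three coefficients share the factor 4; dividing through by 4 gives  (1 - x^2) y'' - 2x y' + 90 y = 0.
This matches the Legendre equation (1 - x^2) y'' - 2x y' + n(n+1) y = 0 (note the -2x y' term) with n(n+1) = 90, so n = 9; the polynomial solution is P_9(x).
With y = sum_k a_k x^k, matching x^k gives (k+2)(k+1) a_{k+2} = [k(k+1) - n(n+1)] a_k = (k - 9)(k + 10) a_k. The right side vanishes at k = 9, so the series with the parity of 9 terminates at degree 9.
Standard normalization (P_n(1) = 1): leading coefficient (2n)!/(2^n (n!)^2) = 6402373705728000/(512*131681894400) = 12155/128, so a_9 = 12155/128. Work downward with a_k = (k+1)(k+2) a_{k+2} / ((k - 9)(k + 10)):
  a_7 = (8)(9)(12155/128) / ((7 - 9)(7 + 10)) = (109395/16)/(-34) = -6435/32
  a_5 = (6)(7)(-6435/32) / ((5 - 9)(5 + 10)) = (-135135/16)/(-60) = 9009/64
  a_3 = (4)(5)(9009/64) / ((3 - 9)(3 + 10)) = (45045/16)/(-78) = -1155/32
  a_1 = (2)(3)(-1155/32) / ((1 - 9)(1 + 10)) = (-3465/16)/(-88) = 315/128
Hence P_9(x) = 12155 x^9/128 - 6435 x^7/32 + 9009 x^5/64 - 1155 x^3/32 + 315 x/128.

P_9(x); series = 12155 x^9/128 - 6435 x^7/32 + 9009 x^5/64 - 1155 x^3/32 + 315 x/128


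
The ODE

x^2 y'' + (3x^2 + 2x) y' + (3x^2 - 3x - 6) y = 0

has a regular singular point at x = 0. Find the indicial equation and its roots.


Divide by x^2 to reach normal form y'' + P_1(x) y' + P_2(x) y = 0 with P_1(x) = 3 + 2/x and P_2(x) = 3 - 3/x - 6/x^2.
x = 0 is a singular point because the y'-coefficient 3 + 2/x has a pole at x = 0 and the y-coefficient 3 - 3/x - 6/x^2 has a pole at x = 0.
It is a regular singular point because x P_1(x) = p(x) = 3x + 2 and x^2 P_2(x) = q(x) = 3x^2 - 3x - 6 are polynomials, hence analytic at x = 0.
p(0) = 2,  q(0) = -6.
Indicial equation: r(r-1) + p(0) r + q(0) = 0, i.e. r^2 + (p(0) - 1) r + q(0) = 0, i.e. r^2 + 1 r - 6 = 0.
Discriminant: (1)^2 - 4(-6) = 25, so r = (-1 ± 5)/2.
Solving: r_1 = 2, r_2 = -3.

indicial: r^2 + 1 r - 6 = 0; roots r_1 = 2, r_2 = -3


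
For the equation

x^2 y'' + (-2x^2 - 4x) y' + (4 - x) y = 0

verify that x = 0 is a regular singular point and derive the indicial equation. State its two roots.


Divide by x^2 to reach normal form y'' + P_1(x) y' + P_2(x) y = 0 with P_1(x) = -2 - 4/x and P_2(x) = -1/x + 4/x^2.
x = 0 is a singular point because the y'-coefficient -2 - 4/x has a pole at x = 0 and the y-coefficient -1/x + 4/x^2 has a pole at x = 0.
It is a regular singular point because x P_1(x) = p(x) = -2x - 4 and x^2 P_2(x) = q(x) = 4 - x are polynomials, hence analytic at x = 0.
p(0) = -4,  q(0) = 4.
Indicial equation: r(r-1) + p(0) r + q(0) = 0, i.e. r^2 + (p(0) - 1) r + q(0) = 0, i.e. r^2 - 5 r + 4 = 0.
Discriminant: (-5)^2 - 4(4) = 9, so r = (5 ± 3)/2.
Solving: r_1 = 4, r_2 = 1.

indicial: r^2 - 5 r + 4 = 0; roots r_1 = 4, r_2 = 1


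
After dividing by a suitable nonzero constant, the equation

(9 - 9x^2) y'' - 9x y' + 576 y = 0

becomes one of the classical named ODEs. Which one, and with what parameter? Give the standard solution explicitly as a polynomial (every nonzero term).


All three coefficients share the factor 9; dividing through by 9 gives  (1 - x^2) y'' - x y' + 64 y = 0.
This matches the Chebyshev equation (1 - x^2) y'' - x y' + n^2 y = 0 (note the -x y' term, not -2x y') with n^2 = 64, so n = 8; the polynomial solution is T_8(x).
With y = sum_k a_k x^k, matching x^k gives (k+2)(k+1) a_{k+2} = (k^2 - n^2) a_k = (k - 8)(k + 8) a_k. The right side vanishes at k = 8, so the series with the parity of 8 terminates at degree 8.
Standard normalization: leading coefficient of T_n is 2^(n-1), so a_8 = 2^7 = 128. Work downward with a_k = (k+1)(k+2) a_{k+2} / ((k - 8)(k + 8)):
  a_6 = (7)(8)(128) / ((6 - 8)(6 + 8)) = 7168/(-28) = -256
  a_4 = (5)(6)(-256) / ((4 - 8)(4 + 8)) = -7680/(-48) = 160
  a_2 = (3)(4)(160) / ((2 - 8)(2 + 8)) = 1920/(-60) = -32
  a_0 = (1)(2)(-32) / ((0 - 8)(0 + 8)) = -64/(-64) = 1
Hence T_8(x) = 128 x^8 - 256 x^6 + 160 x^4 - 32 x^2 + 1.

T_8(x); series = 128 x^8 - 256 x^6 + 160 x^4 - 32 x^2 + 1


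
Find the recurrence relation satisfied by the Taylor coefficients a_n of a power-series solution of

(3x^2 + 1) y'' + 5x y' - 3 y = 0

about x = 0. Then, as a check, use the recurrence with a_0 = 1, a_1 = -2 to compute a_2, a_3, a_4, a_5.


Substitute y = sum_n a_n x^n.
(1 + 3 x^2) y'' contributes (n+2)(n+1) a_{n+2} + 3 n(n-1) a_n at x^n.
5 x y'(x) contributes 5 n a_n at x^n.
-3 y(x) contributes -3 a_n at x^n.
Matching x^n: (n+2)(n+1) a_{n+2} + (3 n(n-1) + 5 n - 3) a_n = 0.
Thus a_{n+2} = (-3 n(n-1) - 5 n + 3) / ((n+1)(n+2)) * a_n.

Check with a_0 = 1, a_1 = -2 (apply the recurrence for n = 0, 1, 2, 3): a_0 = 1, a_1 = -2, a_2 = 3/2, a_3 = 2/3, a_4 = -13/8, a_5 = -1.

a_(n+2) = (-3 n(n-1) - 5 n + 3) / ((n+1)(n+2)) * a_n; check: a_0 = 1, a_1 = -2, a_2 = 3/2, a_3 = 2/3, a_4 = -13/8, a_5 = -1


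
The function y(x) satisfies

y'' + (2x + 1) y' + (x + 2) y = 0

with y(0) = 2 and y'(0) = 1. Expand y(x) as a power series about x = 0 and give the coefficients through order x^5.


Ansatz: y(x) = sum_{n>=0} a_n x^n, so y'(x) = sum_{n>=1} n a_n x^(n-1) and y''(x) = sum_{n>=2} n(n-1) a_n x^(n-2).
Substitute into P(x) y'' + Q(x) y' + R(x) y = 0 with P(x) = 1, Q(x) = 2x + 1, R(x) = x + 2, and match powers of x.
Initial conditions: a_0 = 2, a_1 = 1.
Setting the coefficient of each power of x to zero and solving order by order (substituting the coefficients already found):
  x^0: 2 a_2 + a_1 + 2 a_0 = 0  ->  2 a_2 = -a_1 - 2 a_0 = -5  ->  a_2 = -5/2
  x^1: 6 a_3 + 2 a_2 + 4 a_1 + a_0 = 0  ->  6 a_3 = -2 a_2 - 4 a_1 - a_0 = -1  ->  a_3 = -1/6
  x^2: 12 a_4 + 3 a_3 + 6 a_2 + a_1 = 0  ->  12 a_4 = -3 a_3 - 6 a_2 - a_1 = 29/2  ->  a_4 = 29/24
  x^3: 20 a_5 + 4 a_4 + 8 a_3 + a_2 = 0  ->  20 a_5 = -4 a_4 - 8 a_3 - a_2 = -1  ->  a_5 = -1/20
Truncated series: y(x) = 2 + x - (5/2) x^2 - (1/6) x^3 + (29/24) x^4 - (1/20) x^5 + O(x^6).

a_0 = 2; a_1 = 1; a_2 = -5/2; a_3 = -1/6; a_4 = 29/24; a_5 = -1/20


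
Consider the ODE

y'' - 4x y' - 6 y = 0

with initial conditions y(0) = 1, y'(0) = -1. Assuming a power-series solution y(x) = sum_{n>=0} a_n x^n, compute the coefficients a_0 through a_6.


Ansatz: y(x) = sum_{n>=0} a_n x^n, so y'(x) = sum_{n>=1} n a_n x^(n-1) and y''(x) = sum_{n>=2} n(n-1) a_n x^(n-2).
Substitute into P(x) y'' + Q(x) y' + R(x) y = 0 with P(x) = 1, Q(x) = -4x, R(x) = -6, and match powers of x.
Initial conditions: a_0 = 1, a_1 = -1.
Setting the coefficient of each power of x to zero and solving order by order (substituting the coefficients already found):
  x^0: 2 a_2 - 6 a_0 = 0  ->  2 a_2 = 6 a_0 = 6  ->  a_2 = 3
  x^1: 6 a_3 - 10 a_1 = 0  ->  6 a_3 = 10 a_1 = -10  ->  a_3 = -5/3
  x^2: 12 a_4 - 14 a_2 = 0  ->  12 a_4 = 14 a_2 = 42  ->  a_4 = 7/2
  x^3: 20 a_5 - 18 a_3 = 0  ->  20 a_5 = 18 a_3 = -30  ->  a_5 = -3/2
  x^4: 30 a_6 - 22 a_4 = 0  ->  30 a_6 = 22 a_4 = 77  ->  a_6 = 77/30
Truncated series: y(x) = 1 - x + 3 x^2 - (5/3) x^3 + (7/2) x^4 - (3/2) x^5 + (77/30) x^6 + O(x^7).

a_0 = 1; a_1 = -1; a_2 = 3; a_3 = -5/3; a_4 = 7/2; a_5 = -3/2; a_6 = 77/30


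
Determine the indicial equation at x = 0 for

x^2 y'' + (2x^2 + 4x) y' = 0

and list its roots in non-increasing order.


Divide by x^2 to reach normal form y'' + P_1(x) y' + P_2(x) y = 0 with P_1(x) = 2 + 4/x and P_2(x) = 0.
x = 0 is a singular point because the y'-coefficient 2 + 4/x has a pole at x = 0.
It is a regular singular point because x P_1(x) = p(x) = 2x + 4 and x^2 P_2(x) = q(x) = 0 are polynomials, hence analytic at x = 0.
p(0) = 4,  q(0) = 0.
Indicial equation: r(r-1) + p(0) r + q(0) = 0, i.e. r^2 + (p(0) - 1) r + q(0) = 0, i.e. r^2 + 3 r = 0.
Discriminant: (3)^2 - 4(0) = 9, so r = (-3 ± 3)/2.
Solving: r_1 = 0, r_2 = -3.

indicial: r^2 + 3 r = 0; roots r_1 = 0, r_2 = -3


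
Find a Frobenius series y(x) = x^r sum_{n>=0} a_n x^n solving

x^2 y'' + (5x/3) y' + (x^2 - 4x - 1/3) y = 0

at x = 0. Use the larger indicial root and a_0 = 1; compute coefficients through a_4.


Write in Frobenius form y'' + (p(x)/x) y' + (q(x)/x^2) y = 0:
  p(x) = 5/3,  q(x) = x^2 - 4x - 1/3.
Indicial equation: r(r-1) + (5/3) r + (-1/3) = 0 -> roots r_1 = 1/3, r_2 = -1.
Take r = r_1 = 1/3. Let y(x) = x^r sum_{n>=0} a_n x^n with a_0 = 1.
Substitute y = x^r sum a_n x^n and match x^{r+n}. The recurrence is
  D(n) a_n - 4 a_{n-1} + 1 a_{n-2} = 0,  where D(n) = (r+n)(r+n-1) + (5/3)(r+n) + (-1/3).
  a_n = [4 a_{n-1} - 1 a_{n-2}] / D(n).
Since the indicial polynomial factors as (r - r_1)(r - r_2), D(n) = (r_1 + n - r_1)(r_1 + n - r_2) = n(n + 4/3).
Evaluating step by step (a_0 = 1):
  n = 1: D(1) = 1(1 + 4/3) = 7/3; numerator = 4(1) = 4; a_1 = (4)/(7/3) = 12/7
  n = 2: D(2) = 2(2 + 4/3) = 20/3; numerator = 4(12/7) - 1(1) = 41/7; a_2 = (41/7)/(20/3) = 123/140
  n = 3: D(3) = 3(3 + 4/3) = 13; numerator = 4(123/140) - 1(12/7) = 9/5; a_3 = (9/5)/(13) = 9/65
  n = 4: D(4) = 4(4 + 4/3) = 64/3; numerator = 4(9/65) - 1(123/140) = -591/1820; a_4 = (-591/1820)/(64/3) = -1773/116480

r = 1/3; a_0 = 1; a_1 = 12/7; a_2 = 123/140; a_3 = 9/65; a_4 = -1773/116480


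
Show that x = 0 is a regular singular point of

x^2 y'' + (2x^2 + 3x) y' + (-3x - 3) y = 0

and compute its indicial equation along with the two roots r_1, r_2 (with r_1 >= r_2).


Divide by x^2 to reach normal form y'' + P_1(x) y' + P_2(x) y = 0 with P_1(x) = 2 + 3/x and P_2(x) = -3/x - 3/x^2.
x = 0 is a singular point because the y'-coefficient 2 + 3/x has a pole at x = 0 and the y-coefficient -3/x - 3/x^2 has a pole at x = 0.
It is a regular singular point because x P_1(x) = p(x) = 2x + 3 and x^2 P_2(x) = q(x) = -3x - 3 are polynomials, hence analytic at x = 0.
p(0) = 3,  q(0) = -3.
Indicial equation: r(r-1) + p(0) r + q(0) = 0, i.e. r^2 + (p(0) - 1) r + q(0) = 0, i.e. r^2 + 2 r - 3 = 0.
Discriminant: (2)^2 - 4(-3) = 16, so r = (-2 ± 4)/2.
Solving: r_1 = 1, r_2 = -3.

indicial: r^2 + 2 r - 3 = 0; roots r_1 = 1, r_2 = -3


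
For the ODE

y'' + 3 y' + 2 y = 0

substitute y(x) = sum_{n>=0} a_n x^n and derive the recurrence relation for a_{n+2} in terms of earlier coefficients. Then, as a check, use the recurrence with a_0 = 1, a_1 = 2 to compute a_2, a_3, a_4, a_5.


Substitute y = sum_n a_n x^n.
y''(x) has coefficient (n+2)(n+1) a_{n+2} at x^n;
3 y'(x) has coefficient 3 (n+1) a_{n+1} at x^n;
2 y(x) has coefficient 2 a_n at x^n.
Matching x^n: (n+2)(n+1) a_{n+2} + 3 (n+1) a_{n+1} + 2 a_n = 0.
Thus a_{n+2} = [-3 (n+1) a_{n+1} - 2 a_n] / ((n+1)(n+2)).

Check with a_0 = 1, a_1 = 2 (apply the recurrence for n = 0, 1, 2, 3): a_0 = 1, a_1 = 2, a_2 = -4, a_3 = 10/3, a_4 = -11/6, a_5 = 23/30.

a_(n+2) = [-3 (n+1) a_(n+1) - 2 a_n] / ((n+1)(n+2)); check: a_0 = 1, a_1 = 2, a_2 = -4, a_3 = 10/3, a_4 = -11/6, a_5 = 23/30


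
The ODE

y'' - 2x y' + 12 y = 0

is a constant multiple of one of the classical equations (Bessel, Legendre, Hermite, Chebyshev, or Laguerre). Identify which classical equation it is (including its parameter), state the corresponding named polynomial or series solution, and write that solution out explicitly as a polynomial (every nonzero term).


The equation is already in a standard form:  y'' - 2x y' + 12 y = 0.
This matches the Hermite equation y'' - 2x y' + 2n y = 0 with 2n = 12, so n = 6; the polynomial solution is H_6(x).
With y = sum_k a_k x^k, matching x^k gives (k+2)(k+1) a_{k+2} = 2(k - n) a_k = 2(k - 6) a_k. The right side vanishes at k = 6, so the series with the parity of 6 terminates at degree 6.
Standard normalization: leading coefficient of H_n is 2^n, so a_6 = 2^6 = 64. Work downward with a_k = (k+1)(k+2) a_{k+2} / (2(k - n)):
  a_4 = (5)(6)(64) / (2(4 - 6)) = 1920/(-4) = -480
  a_2 = (3)(4)(-480) / (2(2 - 6)) = -5760/(-8) = 720
  a_0 = (1)(2)(720) / (2(0 - 6)) = 1440/(-12) = -120
Hence H_6(x) = 64 x^6 - 480 x^4 + 720 x^2 - 120.

H_6(x); series = 64 x^6 - 480 x^4 + 720 x^2 - 120


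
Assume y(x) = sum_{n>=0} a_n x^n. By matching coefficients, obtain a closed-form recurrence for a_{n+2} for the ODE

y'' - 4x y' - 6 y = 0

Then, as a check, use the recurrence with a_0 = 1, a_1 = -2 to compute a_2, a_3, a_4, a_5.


Substitute y = sum_n a_n x^n.
y''(x) has coefficient (n+2)(n+1) a_{n+2} at x^n;
-4 x y'(x) has coefficient -4 n a_n at x^n (shift);
-6 y(x) has coefficient -6 a_n at x^n.
Matching x^n: (n+2)(n+1) a_{n+2} + (-4n - 6) a_n = 0.
Thus a_{n+2} = (4n + 6) / ((n+1)(n+2)) * a_n.

Check with a_0 = 1, a_1 = -2 (apply the recurrence for n = 0, 1, 2, 3): a_0 = 1, a_1 = -2, a_2 = 3, a_3 = -10/3, a_4 = 7/2, a_5 = -3.

a_(n+2) = (4n + 6) / ((n+1)(n+2)) * a_n; check: a_0 = 1, a_1 = -2, a_2 = 3, a_3 = -10/3, a_4 = 7/2, a_5 = -3


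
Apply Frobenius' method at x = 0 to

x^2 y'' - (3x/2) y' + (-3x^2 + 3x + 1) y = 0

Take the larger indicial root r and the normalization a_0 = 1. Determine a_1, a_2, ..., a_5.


Write in Frobenius form y'' + (p(x)/x) y' + (q(x)/x^2) y = 0:
  p(x) = -3/2,  q(x) = -3x^2 + 3x + 1.
Indicial equation: r(r-1) + (-3/2) r + (1) = 0 -> roots r_1 = 2, r_2 = 1/2.
Take r = r_1 = 2. Let y(x) = x^r sum_{n>=0} a_n x^n with a_0 = 1.
Substitute y = x^r sum a_n x^n and match x^{r+n}. The recurrence is
  D(n) a_n + 3 a_{n-1} - 3 a_{n-2} = 0,  where D(n) = (r+n)(r+n-1) + (-3/2)(r+n) + (1).
  a_n = [-3 a_{n-1} + 3 a_{n-2}] / D(n).
Since the indicial polynomial factors as (r - r_1)(r - r_2), D(n) = (r_1 + n - r_1)(r_1 + n - r_2) = n(n + 3/2).
Evaluating step by step (a_0 = 1):
  n = 1: D(1) = 1(1 + 3/2) = 5/2; numerator = -3(1) = -3; a_1 = (-3)/(5/2) = -6/5
  n = 2: D(2) = 2(2 + 3/2) = 7; numerator = -3(-6/5) + 3(1) = 33/5; a_2 = (33/5)/(7) = 33/35
  n = 3: D(3) = 3(3 + 3/2) = 27/2; numerator = -3(33/35) + 3(-6/5) = -45/7; a_3 = (-45/7)/(27/2) = -10/21
  n = 4: D(4) = 4(4 + 3/2) = 22; numerator = -3(-10/21) + 3(33/35) = 149/35; a_4 = (149/35)/(22) = 149/770
  n = 5: D(5) = 5(5 + 3/2) = 65/2; numerator = -3(149/770) + 3(-10/21) = -221/110; a_5 = (-221/110)/(65/2) = -17/275

r = 2; a_0 = 1; a_1 = -6/5; a_2 = 33/35; a_3 = -10/21; a_4 = 149/770; a_5 = -17/275


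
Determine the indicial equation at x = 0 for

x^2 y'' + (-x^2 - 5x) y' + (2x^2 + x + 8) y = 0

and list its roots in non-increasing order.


Divide by x^2 to reach normal form y'' + P_1(x) y' + P_2(x) y = 0 with P_1(x) = -1 - 5/x and P_2(x) = 2 + 1/x + 8/x^2.
x = 0 is a singular point because the y'-coefficient -1 - 5/x has a pole at x = 0 and the y-coefficient 2 + 1/x + 8/x^2 has a pole at x = 0.
It is a regular singular point because x P_1(x) = p(x) = -x - 5 and x^2 P_2(x) = q(x) = 2x^2 + x + 8 are polynomials, hence analytic at x = 0.
p(0) = -5,  q(0) = 8.
Indicial equation: r(r-1) + p(0) r + q(0) = 0, i.e. r^2 + (p(0) - 1) r + q(0) = 0, i.e. r^2 - 6 r + 8 = 0.
Discriminant: (-6)^2 - 4(8) = 4, so r = (6 ± 2)/2.
Solving: r_1 = 4, r_2 = 2.

indicial: r^2 - 6 r + 8 = 0; roots r_1 = 4, r_2 = 2
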